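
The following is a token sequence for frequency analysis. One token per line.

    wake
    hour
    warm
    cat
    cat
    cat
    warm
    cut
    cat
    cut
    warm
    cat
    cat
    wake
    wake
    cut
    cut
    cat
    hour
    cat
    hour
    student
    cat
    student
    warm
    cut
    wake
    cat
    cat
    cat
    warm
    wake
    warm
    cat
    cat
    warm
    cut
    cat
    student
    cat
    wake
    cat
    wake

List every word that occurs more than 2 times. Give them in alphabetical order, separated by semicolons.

Unigram counts meeting the condition (more than 2 times):
  cat: 17
  cut: 6
  hour: 3
  student: 3
  wake: 7
  warm: 7

cat; cut; hour; student; wake; warm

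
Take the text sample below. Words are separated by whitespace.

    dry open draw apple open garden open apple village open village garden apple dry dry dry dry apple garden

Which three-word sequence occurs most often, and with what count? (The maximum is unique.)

"dry dry dry", 2 times

Trigram frequencies (highest first):
  dry dry dry: 2
  dry open draw: 1
  open draw apple: 1
  draw apple open: 1
  apple open garden: 1
  open garden open: 1
  … (10 more, each ≤ 1)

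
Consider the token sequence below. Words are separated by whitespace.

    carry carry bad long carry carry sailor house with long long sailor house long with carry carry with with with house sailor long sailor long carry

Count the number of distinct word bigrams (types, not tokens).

26 tokens → 25 bigram windows in total.
Repeated bigrams (each contributes count−1 duplicates):
  carry carry: 3
  long carry: 2
  long sailor: 2
  sailor house: 2
  sailor long: 2
  with with: 2
7 duplicate windows → 25 − 7 = 18 distinct.

18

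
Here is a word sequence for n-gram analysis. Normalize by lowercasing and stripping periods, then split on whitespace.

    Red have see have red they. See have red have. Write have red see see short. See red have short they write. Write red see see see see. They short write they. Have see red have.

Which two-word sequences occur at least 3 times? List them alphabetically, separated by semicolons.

Bigram counts meeting the condition (at least 3 times):
  have red: 3
  red have: 4
  see see: 4

have red; red have; see see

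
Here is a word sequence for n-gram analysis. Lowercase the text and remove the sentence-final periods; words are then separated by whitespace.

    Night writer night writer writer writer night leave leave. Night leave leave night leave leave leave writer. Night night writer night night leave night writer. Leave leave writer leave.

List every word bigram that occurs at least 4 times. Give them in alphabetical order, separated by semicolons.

Bigram counts meeting the condition (at least 4 times):
  leave leave: 5
  night leave: 4
  night writer: 4
  writer night: 4

leave leave; night leave; night writer; writer night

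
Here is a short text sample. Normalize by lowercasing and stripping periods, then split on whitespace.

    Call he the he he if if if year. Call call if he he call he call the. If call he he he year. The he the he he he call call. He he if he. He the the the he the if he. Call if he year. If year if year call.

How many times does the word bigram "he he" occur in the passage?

8

Scanning the 52 overlapping bigram windows for "he he":
  position 4–5: he he
  position 13–14: he he
  position 21–22: he he
  position 22–23: he he
  position 28–29: he he
  position 29–30: he he
  position 33–34: he he
  position 36–37: he he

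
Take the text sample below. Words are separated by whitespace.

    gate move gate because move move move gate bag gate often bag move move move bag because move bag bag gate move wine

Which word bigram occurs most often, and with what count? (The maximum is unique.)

Bigram frequencies (highest first):
  move move: 4
  gate move: 2
  move gate: 2
  because move: 2
  bag gate: 2
  move bag: 2
  … (8 more, each ≤ 1)

"move move", 4 times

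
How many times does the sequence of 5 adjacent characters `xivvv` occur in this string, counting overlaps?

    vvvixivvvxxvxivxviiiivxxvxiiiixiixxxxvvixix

Sliding a length-5 window over the 43 characters (39 positions):
  position 5–9: xivvv

1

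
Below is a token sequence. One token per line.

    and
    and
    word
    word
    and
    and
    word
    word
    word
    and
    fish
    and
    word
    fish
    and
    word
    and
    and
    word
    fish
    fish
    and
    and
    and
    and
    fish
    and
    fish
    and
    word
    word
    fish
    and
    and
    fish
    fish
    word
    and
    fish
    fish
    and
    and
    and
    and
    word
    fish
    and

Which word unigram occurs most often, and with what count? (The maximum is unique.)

"and", 23 times

Unigram frequencies (highest first):
  and: 23
  word: 12
  fish: 12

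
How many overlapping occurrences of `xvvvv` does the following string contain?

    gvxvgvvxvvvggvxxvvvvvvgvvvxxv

1

Sliding a length-5 window over the 29 characters (25 positions):
  position 16–20: xvvvv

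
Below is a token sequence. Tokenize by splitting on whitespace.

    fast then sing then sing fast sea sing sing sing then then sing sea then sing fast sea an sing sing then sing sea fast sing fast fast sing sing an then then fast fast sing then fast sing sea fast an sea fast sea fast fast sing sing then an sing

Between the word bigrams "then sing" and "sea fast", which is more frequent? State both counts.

"then sing" (5 vs 4)

"then sing": 5 occurrences
"sea fast": 4 occurrences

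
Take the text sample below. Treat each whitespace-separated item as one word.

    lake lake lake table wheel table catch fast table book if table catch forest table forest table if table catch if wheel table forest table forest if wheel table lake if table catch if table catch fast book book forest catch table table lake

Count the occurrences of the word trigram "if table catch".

Scanning the 42 overlapping trigram windows for "if table catch":
  position 11–13: if table catch
  position 18–20: if table catch
  position 31–33: if table catch
  position 34–36: if table catch

4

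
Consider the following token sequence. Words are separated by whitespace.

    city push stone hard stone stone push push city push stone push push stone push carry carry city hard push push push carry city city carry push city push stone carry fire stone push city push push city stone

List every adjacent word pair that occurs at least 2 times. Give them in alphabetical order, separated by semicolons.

carry city; city push; push carry; push city; push push; push stone; stone push

Bigram counts meeting the condition (at least 2 times):
  carry city: 2
  city push: 4
  push carry: 2
  push city: 4
  push push: 5
  push stone: 4
  stone push: 4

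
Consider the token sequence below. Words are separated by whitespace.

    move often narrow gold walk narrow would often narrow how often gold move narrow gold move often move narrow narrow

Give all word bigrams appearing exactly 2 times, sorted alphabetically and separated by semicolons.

gold move; move narrow; move often; narrow gold; often narrow

Bigram counts meeting the condition (exactly 2 times):
  gold move: 2
  move narrow: 2
  move often: 2
  narrow gold: 2
  often narrow: 2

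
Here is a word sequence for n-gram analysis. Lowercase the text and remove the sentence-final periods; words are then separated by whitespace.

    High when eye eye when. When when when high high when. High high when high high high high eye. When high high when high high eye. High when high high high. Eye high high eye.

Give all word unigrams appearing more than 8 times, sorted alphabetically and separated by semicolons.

high; when

Unigram counts meeting the condition (more than 8 times):
  high: 19
  when: 10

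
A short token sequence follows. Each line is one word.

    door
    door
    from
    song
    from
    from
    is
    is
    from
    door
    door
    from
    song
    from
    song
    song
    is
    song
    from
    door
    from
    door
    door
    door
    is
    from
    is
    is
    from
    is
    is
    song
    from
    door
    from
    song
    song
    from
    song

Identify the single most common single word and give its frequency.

Unigram frequencies (highest first):
  from: 13
  door: 9
  song: 9
  is: 8

"from", 13 times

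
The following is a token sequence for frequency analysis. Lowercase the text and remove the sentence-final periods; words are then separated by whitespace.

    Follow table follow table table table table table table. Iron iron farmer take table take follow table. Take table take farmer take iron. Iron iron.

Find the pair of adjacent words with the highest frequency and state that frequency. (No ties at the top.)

Bigram frequencies (highest first):
  table table: 5
  follow table: 3
  iron iron: 3
  table take: 3
  farmer take: 2
  take table: 2
  … (6 more, each ≤ 1)

"table table", 5 times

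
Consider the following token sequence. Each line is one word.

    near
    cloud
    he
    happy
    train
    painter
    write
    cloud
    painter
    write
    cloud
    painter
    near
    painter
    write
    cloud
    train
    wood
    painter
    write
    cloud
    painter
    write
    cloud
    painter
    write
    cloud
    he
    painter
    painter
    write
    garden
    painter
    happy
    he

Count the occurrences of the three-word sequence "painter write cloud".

Scanning the 33 overlapping trigram windows for "painter write cloud":
  position 6–8: painter write cloud
  position 9–11: painter write cloud
  position 14–16: painter write cloud
  position 19–21: painter write cloud
  position 22–24: painter write cloud
  position 25–27: painter write cloud

6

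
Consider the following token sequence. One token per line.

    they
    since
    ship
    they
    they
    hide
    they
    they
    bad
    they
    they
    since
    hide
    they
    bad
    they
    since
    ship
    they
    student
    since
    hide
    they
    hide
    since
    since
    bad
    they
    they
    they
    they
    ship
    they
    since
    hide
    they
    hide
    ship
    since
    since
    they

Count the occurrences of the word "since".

Scanning the 41 tokens for "since":
  position 2: since
  position 12: since
  position 17: since
  position 21: since
  position 25: since
  position 26: since
  position 34: since
  position 39: since
  position 40: since

9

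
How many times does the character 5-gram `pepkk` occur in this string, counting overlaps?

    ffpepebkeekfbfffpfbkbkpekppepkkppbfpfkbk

Sliding a length-5 window over the 40 characters (36 positions):
  position 27–31: pepkk

1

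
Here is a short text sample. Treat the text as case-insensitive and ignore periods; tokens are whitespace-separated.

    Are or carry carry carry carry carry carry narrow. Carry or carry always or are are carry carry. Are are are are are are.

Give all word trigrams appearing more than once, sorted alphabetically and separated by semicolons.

Trigram counts meeting the condition (more than once):
  are are are: 4
  carry carry carry: 4

are are are; carry carry carry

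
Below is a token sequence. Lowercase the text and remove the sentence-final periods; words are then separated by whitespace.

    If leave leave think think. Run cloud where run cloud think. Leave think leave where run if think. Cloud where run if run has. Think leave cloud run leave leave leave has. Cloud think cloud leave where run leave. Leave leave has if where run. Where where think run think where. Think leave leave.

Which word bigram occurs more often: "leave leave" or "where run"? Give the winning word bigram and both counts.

"leave leave" (6 vs 5)

"leave leave": 6 occurrences
"where run": 5 occurrences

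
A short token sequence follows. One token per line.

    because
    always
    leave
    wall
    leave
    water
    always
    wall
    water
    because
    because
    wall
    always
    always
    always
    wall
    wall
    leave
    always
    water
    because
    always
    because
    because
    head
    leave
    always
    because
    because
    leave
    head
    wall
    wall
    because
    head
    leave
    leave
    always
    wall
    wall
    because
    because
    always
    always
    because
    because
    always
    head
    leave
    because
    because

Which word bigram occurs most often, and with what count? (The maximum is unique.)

Bigram frequencies (highest first):
  because because: 6
  because always: 4
  always wall: 3
  always always: 3
  wall wall: 3
  leave always: 3
  … (20 more, each ≤ 3)

"because because", 6 times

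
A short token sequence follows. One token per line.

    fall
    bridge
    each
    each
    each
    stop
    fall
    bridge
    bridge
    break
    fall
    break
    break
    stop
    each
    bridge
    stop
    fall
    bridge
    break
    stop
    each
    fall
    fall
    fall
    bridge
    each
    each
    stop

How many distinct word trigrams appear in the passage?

22

29 tokens → 27 trigram windows in total.
Repeated trigrams (each contributes count−1 duplicates):
  break stop each: 2
  bridge each each: 2
  each each stop: 2
  fall bridge each: 2
  stop fall bridge: 2
5 duplicate windows → 27 − 5 = 22 distinct.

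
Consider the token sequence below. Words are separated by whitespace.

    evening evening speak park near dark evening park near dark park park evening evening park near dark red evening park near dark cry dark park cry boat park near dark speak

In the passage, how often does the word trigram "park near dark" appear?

5

Scanning the 29 overlapping trigram windows for "park near dark":
  position 4–6: park near dark
  position 8–10: park near dark
  position 15–17: park near dark
  position 20–22: park near dark
  position 28–30: park near dark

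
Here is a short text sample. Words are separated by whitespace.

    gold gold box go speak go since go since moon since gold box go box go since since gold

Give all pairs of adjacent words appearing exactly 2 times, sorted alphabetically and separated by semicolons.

gold box; since gold

Bigram counts meeting the condition (exactly 2 times):
  gold box: 2
  since gold: 2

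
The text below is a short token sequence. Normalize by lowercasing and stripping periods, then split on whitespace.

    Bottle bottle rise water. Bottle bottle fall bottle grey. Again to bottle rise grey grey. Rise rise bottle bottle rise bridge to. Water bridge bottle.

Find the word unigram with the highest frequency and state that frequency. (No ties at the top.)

Unigram frequencies (highest first):
  bottle: 9
  rise: 5
  grey: 3
  water: 2
  to: 2
  bridge: 2
  … (2 more, each ≤ 1)

"bottle", 9 times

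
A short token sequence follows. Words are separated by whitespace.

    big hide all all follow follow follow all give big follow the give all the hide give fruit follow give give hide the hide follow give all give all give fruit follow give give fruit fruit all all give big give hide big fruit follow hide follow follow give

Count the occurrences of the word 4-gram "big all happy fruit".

Scanning the 46 overlapping 4-gram windows for "big all happy fruit":
  (none found)

0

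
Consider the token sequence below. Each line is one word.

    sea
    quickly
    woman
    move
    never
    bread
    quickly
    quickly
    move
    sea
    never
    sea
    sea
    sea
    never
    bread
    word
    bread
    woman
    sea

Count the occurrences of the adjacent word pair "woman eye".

0

Scanning the 19 overlapping bigram windows for "woman eye":
  (none found)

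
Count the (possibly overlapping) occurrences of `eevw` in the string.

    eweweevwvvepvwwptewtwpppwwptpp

1

Sliding a length-4 window over the 30 characters (27 positions):
  position 5–8: eevw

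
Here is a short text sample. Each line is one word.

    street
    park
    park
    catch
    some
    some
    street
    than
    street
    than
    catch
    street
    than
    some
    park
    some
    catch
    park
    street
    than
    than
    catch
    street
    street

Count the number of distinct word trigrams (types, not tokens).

21

24 tokens → 22 trigram windows in total.
Repeated trigrams (each contributes count−1 duplicates):
  than catch street: 2
1 duplicate windows → 22 − 1 = 21 distinct.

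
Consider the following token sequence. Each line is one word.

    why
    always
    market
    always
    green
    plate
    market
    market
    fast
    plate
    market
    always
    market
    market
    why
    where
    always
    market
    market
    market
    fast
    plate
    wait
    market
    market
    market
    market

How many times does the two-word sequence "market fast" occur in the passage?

Scanning the 26 overlapping bigram windows for "market fast":
  position 8–9: market fast
  position 20–21: market fast

2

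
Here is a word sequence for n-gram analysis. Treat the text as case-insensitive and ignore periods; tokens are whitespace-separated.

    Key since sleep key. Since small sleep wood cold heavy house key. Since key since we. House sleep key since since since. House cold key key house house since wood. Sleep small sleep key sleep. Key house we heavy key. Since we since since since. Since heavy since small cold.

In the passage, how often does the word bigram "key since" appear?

Scanning the 49 overlapping bigram windows for "key since":
  position 1–2: key since
  position 4–5: key since
  position 12–13: key since
  position 14–15: key since
  position 19–20: key since
  position 40–41: key since

6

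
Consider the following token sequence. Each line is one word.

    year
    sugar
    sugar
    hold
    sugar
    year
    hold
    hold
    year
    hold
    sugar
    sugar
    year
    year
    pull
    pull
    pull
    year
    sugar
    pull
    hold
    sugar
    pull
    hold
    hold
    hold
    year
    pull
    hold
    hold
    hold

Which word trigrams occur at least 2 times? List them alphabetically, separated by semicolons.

hold hold hold; hold hold year; pull hold hold; sugar pull hold

Trigram counts meeting the condition (at least 2 times):
  hold hold hold: 2
  hold hold year: 2
  pull hold hold: 2
  sugar pull hold: 2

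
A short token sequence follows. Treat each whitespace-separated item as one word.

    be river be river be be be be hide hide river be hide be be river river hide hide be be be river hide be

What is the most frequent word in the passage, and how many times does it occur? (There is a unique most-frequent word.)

Unigram frequencies (highest first):
  be: 13
  river: 6
  hide: 6

"be", 13 times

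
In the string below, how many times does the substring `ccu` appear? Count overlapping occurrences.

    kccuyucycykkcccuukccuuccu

4

Sliding a length-3 window over the 25 characters (23 positions):
  position 2–4: ccu
  position 14–16: ccu
  position 19–21: ccu
  position 23–25: ccu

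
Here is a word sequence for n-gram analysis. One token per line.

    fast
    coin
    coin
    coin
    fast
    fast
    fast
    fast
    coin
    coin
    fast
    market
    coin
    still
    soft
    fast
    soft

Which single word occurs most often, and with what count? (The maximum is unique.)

"fast", 7 times

Unigram frequencies (highest first):
  fast: 7
  coin: 6
  soft: 2
  market: 1
  still: 1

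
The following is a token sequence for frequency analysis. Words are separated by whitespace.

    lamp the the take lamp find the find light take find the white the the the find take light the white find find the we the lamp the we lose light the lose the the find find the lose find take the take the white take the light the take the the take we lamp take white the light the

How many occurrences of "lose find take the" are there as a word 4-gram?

1

Scanning the 57 overlapping 4-gram windows for "lose find take the":
  position 39–42: lose find take the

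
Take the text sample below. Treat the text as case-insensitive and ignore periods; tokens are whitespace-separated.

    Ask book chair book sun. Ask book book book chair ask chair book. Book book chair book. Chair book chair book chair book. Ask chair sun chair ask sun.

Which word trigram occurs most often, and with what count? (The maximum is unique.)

"book chair book", 5 times

Trigram frequencies (highest first):
  book chair book: 5
  chair book chair: 3
  book book book: 2
  book book chair: 2
  ask book chair: 1
  chair book sun: 1
  … (13 more, each ≤ 1)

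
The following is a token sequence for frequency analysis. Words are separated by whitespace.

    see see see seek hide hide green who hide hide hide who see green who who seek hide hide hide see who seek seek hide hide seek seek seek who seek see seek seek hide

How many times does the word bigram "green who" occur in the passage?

2

Scanning the 34 overlapping bigram windows for "green who":
  position 7–8: green who
  position 14–15: green who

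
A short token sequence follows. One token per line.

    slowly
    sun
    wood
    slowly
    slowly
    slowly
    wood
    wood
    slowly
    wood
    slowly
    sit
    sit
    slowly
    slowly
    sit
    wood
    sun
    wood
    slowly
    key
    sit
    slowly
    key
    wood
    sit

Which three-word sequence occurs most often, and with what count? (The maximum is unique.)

Trigram frequencies (highest first):
  sun wood slowly: 2
  slowly sun wood: 1
  wood slowly slowly: 1
  slowly slowly slowly: 1
  slowly slowly wood: 1
  slowly wood wood: 1
  … (17 more, each ≤ 1)

"sun wood slowly", 2 times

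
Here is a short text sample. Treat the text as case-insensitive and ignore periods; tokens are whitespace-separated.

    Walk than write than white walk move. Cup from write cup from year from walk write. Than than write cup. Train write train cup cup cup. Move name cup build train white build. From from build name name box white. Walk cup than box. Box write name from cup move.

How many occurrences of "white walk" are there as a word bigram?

2

Scanning the 49 overlapping bigram windows for "white walk":
  position 5–6: white walk
  position 40–41: white walk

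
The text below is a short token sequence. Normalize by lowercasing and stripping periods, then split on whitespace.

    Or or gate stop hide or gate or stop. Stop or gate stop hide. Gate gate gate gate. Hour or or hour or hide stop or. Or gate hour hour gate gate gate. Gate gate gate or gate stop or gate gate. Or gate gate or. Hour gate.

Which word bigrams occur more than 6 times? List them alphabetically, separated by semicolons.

Bigram counts meeting the condition (more than 6 times):
  gate gate: 10
  or gate: 7

gate gate; or gate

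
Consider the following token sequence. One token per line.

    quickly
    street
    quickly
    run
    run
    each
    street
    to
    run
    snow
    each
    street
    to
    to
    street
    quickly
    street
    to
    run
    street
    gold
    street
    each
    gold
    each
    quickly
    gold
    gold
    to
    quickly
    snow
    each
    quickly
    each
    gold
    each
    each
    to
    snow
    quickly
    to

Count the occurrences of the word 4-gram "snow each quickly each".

Scanning the 38 overlapping 4-gram windows for "snow each quickly each":
  position 31–34: snow each quickly each

1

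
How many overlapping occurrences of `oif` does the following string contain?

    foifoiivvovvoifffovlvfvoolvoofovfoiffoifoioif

5

Sliding a length-3 window over the 45 characters (43 positions):
  position 2–4: oif
  position 13–15: oif
  position 34–36: oif
  position 38–40: oif
  position 43–45: oif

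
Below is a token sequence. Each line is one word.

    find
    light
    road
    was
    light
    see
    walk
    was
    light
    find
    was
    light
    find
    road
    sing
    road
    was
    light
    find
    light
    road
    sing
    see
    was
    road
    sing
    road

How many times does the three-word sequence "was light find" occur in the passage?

3

Scanning the 25 overlapping trigram windows for "was light find":
  position 8–10: was light find
  position 11–13: was light find
  position 17–19: was light find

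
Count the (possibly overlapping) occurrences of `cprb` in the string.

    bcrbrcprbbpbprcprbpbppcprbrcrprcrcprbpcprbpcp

Sliding a length-4 window over the 45 characters (42 positions):
  position 6–9: cprb
  position 15–18: cprb
  position 23–26: cprb
  position 34–37: cprb
  position 39–42: cprb

5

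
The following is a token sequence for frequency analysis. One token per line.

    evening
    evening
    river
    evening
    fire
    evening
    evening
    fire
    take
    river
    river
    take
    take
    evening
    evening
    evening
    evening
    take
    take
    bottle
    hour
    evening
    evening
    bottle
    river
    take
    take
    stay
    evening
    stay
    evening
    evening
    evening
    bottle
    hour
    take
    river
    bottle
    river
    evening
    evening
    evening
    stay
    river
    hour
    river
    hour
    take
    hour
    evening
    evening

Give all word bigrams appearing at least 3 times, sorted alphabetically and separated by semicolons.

Bigram counts meeting the condition (at least 3 times):
  evening evening: 11
  take take: 3

evening evening; take take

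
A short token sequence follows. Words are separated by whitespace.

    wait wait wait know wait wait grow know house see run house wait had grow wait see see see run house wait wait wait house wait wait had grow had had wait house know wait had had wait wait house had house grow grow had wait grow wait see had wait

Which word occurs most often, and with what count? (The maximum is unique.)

"wait", 19 times

Unigram frequencies (highest first):
  wait: 19
  had: 9
  house: 7
  grow: 6
  see: 5
  know: 3
  … (1 more, each ≤ 2)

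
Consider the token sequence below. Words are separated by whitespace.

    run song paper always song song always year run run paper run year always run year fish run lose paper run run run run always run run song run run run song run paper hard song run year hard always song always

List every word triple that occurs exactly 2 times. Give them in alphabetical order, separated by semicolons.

run run song; run song run

Trigram counts meeting the condition (exactly 2 times):
  run run song: 2
  run song run: 2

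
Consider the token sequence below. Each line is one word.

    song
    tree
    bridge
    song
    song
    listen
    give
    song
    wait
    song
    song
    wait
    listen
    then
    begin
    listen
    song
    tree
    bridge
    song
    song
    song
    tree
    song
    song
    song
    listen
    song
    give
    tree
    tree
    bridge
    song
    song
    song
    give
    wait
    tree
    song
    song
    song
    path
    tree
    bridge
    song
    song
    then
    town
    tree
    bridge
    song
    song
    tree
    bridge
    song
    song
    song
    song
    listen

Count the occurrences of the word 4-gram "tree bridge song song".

Scanning the 56 overlapping 4-gram windows for "tree bridge song song":
  position 2–5: tree bridge song song
  position 18–21: tree bridge song song
  position 31–34: tree bridge song song
  position 43–46: tree bridge song song
  position 49–52: tree bridge song song
  position 53–56: tree bridge song song

6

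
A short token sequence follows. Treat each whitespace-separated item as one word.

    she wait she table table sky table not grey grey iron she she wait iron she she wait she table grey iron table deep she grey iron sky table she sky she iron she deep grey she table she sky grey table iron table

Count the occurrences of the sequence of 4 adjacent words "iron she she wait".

Scanning the 41 overlapping 4-gram windows for "iron she she wait":
  position 11–14: iron she she wait
  position 15–18: iron she she wait

2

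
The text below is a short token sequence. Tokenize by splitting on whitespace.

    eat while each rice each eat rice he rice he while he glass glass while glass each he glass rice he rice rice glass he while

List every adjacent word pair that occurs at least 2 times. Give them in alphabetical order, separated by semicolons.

Bigram counts meeting the condition (at least 2 times):
  he glass: 2
  he rice: 2
  he while: 2
  rice he: 3

he glass; he rice; he while; rice he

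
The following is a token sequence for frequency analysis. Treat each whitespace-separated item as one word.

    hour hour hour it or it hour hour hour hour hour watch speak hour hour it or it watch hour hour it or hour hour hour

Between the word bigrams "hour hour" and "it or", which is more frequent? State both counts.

"hour hour" (10 vs 3)

"hour hour": 10 occurrences
"it or": 3 occurrences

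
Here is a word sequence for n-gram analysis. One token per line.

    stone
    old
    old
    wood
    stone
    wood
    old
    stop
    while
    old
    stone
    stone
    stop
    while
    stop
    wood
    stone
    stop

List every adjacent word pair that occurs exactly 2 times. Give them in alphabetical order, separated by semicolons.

Bigram counts meeting the condition (exactly 2 times):
  stone stop: 2
  stop while: 2
  wood stone: 2

stone stop; stop while; wood stone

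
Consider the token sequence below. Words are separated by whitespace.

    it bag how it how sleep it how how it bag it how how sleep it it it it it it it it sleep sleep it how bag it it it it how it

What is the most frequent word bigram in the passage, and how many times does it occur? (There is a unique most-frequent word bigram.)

Bigram frequencies (highest first):
  it it: 10
  it how: 5
  how it: 3
  sleep it: 3
  it bag: 2
  how sleep: 2
  … (6 more, each ≤ 2)

"it it", 10 times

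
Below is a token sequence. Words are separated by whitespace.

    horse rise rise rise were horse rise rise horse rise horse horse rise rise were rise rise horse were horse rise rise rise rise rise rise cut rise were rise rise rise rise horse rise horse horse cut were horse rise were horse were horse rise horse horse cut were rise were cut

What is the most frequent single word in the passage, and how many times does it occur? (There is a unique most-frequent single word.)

Unigram frequencies (highest first):
  rise: 25
  horse: 15
  were: 9
  cut: 4

"rise", 25 times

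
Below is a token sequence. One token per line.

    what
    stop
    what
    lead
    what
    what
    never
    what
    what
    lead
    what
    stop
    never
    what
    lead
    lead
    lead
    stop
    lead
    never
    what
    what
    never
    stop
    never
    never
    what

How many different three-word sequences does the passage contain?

22

27 tokens → 25 trigram windows in total.
Repeated trigrams (each contributes count−1 duplicates):
  never what what: 2
  what lead what: 2
  what what never: 2
3 duplicate windows → 25 − 3 = 22 distinct.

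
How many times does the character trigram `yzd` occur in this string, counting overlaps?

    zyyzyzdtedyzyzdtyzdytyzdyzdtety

5

Sliding a length-3 window over the 31 characters (29 positions):
  position 5–7: yzd
  position 13–15: yzd
  position 17–19: yzd
  position 22–24: yzd
  position 25–27: yzd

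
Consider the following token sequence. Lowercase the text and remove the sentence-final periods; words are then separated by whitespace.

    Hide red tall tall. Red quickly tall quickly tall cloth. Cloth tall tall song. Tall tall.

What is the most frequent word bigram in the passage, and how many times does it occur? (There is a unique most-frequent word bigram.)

"tall tall", 3 times

Bigram frequencies (highest first):
  tall tall: 3
  quickly tall: 2
  hide red: 1
  red tall: 1
  tall red: 1
  red quickly: 1
  … (6 more, each ≤ 1)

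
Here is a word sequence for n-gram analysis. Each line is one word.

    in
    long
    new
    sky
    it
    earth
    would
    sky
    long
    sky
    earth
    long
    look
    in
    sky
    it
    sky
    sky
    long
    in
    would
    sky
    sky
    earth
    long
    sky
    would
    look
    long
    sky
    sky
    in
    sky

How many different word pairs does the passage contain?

22

33 tokens → 32 bigram windows in total.
Repeated bigrams (each contributes count−1 duplicates):
  long sky: 3
  sky sky: 3
  earth long: 2
  in sky: 2
  sky earth: 2
  sky it: 2
  sky long: 2
  would sky: 2
10 duplicate windows → 32 − 10 = 22 distinct.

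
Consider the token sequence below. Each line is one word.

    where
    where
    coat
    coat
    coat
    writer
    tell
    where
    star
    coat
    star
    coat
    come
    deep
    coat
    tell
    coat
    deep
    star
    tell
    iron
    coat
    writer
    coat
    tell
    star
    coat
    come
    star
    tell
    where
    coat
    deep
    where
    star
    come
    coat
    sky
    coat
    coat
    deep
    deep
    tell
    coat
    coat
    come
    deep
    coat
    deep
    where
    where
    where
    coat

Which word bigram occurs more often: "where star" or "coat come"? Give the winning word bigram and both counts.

"coat come" (3 vs 2)

"where star": 2 occurrences
"coat come": 3 occurrences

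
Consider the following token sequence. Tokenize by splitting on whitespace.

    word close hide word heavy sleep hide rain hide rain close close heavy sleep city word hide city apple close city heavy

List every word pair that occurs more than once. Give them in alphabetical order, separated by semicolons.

Bigram counts meeting the condition (more than once):
  heavy sleep: 2
  hide rain: 2

heavy sleep; hide rain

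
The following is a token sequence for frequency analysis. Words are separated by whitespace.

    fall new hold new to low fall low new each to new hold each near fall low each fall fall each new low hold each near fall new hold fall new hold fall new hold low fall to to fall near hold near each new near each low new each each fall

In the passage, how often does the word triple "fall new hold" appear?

Scanning the 50 overlapping trigram windows for "fall new hold":
  position 1–3: fall new hold
  position 27–29: fall new hold
  position 30–32: fall new hold
  position 33–35: fall new hold

4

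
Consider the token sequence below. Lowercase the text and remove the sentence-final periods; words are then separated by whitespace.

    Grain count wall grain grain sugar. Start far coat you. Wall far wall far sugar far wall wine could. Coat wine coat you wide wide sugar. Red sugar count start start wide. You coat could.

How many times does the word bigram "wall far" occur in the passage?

Scanning the 34 overlapping bigram windows for "wall far":
  position 11–12: wall far
  position 13–14: wall far

2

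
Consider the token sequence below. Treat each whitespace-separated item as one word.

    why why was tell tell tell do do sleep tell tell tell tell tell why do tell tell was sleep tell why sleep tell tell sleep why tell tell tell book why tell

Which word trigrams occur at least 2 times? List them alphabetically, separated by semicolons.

Trigram counts meeting the condition (at least 2 times):
  sleep tell tell: 2
  tell tell tell: 5

sleep tell tell; tell tell tell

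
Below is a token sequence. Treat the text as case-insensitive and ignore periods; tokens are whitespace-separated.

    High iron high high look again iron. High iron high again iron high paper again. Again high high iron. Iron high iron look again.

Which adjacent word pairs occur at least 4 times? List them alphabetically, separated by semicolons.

high iron; iron high

Bigram counts meeting the condition (at least 4 times):
  high iron: 4
  iron high: 5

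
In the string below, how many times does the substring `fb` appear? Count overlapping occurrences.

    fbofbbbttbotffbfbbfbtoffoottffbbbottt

Sliding a length-2 window over the 37 characters (36 positions):
  position 1–2: fb
  position 4–5: fb
  position 14–15: fb
  position 16–17: fb
  position 19–20: fb
  position 30–31: fb

6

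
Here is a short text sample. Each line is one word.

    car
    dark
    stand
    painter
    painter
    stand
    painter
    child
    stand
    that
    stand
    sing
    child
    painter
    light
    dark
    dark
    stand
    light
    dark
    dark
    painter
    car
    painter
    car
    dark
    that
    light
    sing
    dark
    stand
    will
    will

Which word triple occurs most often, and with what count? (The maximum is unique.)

"light dark dark", 2 times

Trigram frequencies (highest first):
  light dark dark: 2
  car dark stand: 1
  dark stand painter: 1
  stand painter painter: 1
  painter painter stand: 1
  painter stand painter: 1
  … (24 more, each ≤ 1)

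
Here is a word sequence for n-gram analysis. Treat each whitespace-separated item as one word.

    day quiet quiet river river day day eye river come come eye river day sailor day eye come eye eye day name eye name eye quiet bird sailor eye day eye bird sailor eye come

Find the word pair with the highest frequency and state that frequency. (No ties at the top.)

"day eye", 3 times

Bigram frequencies (highest first):
  day eye: 3
  river day: 2
  eye river: 2
  come eye: 2
  eye come: 2
  eye day: 2
  … (18 more, each ≤ 2)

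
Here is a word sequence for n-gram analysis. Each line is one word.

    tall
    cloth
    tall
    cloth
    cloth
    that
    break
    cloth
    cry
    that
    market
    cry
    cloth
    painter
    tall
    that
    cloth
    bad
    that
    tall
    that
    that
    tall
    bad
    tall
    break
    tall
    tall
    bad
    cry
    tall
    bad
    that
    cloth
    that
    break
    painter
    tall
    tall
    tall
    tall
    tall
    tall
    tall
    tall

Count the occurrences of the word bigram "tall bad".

3

Scanning the 44 overlapping bigram windows for "tall bad":
  position 23–24: tall bad
  position 28–29: tall bad
  position 31–32: tall bad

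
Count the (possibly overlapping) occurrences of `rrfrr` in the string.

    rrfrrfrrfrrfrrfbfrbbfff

Sliding a length-5 window over the 23 characters (19 positions):
  position 1–5: rrfrr
  position 4–8: rrfrr
  position 7–11: rrfrr
  position 10–14: rrfrr

4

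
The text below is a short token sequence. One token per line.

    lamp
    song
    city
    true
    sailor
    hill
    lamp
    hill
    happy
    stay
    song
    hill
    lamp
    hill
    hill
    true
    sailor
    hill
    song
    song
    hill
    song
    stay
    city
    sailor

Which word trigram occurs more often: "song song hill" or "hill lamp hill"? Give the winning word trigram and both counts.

"hill lamp hill" (2 vs 1)

"song song hill": 1 occurrence
"hill lamp hill": 2 occurrences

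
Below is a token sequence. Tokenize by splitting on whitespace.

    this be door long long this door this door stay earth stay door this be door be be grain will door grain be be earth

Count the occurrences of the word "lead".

Scanning the 25 tokens for "lead":
  (none found)

0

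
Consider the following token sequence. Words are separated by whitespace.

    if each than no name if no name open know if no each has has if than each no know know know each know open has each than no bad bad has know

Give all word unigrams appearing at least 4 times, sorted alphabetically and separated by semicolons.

each; has; if; know; no

Unigram counts meeting the condition (at least 4 times):
  each: 5
  has: 4
  if: 4
  know: 6
  no: 5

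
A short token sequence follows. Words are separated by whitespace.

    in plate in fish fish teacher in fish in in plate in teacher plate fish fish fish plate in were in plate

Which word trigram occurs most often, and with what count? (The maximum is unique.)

Trigram frequencies (highest first):
  in plate in: 2
  plate in fish: 1
  in fish fish: 1
  fish fish teacher: 1
  fish teacher in: 1
  teacher in fish: 1
  … (13 more, each ≤ 1)

"in plate in", 2 times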